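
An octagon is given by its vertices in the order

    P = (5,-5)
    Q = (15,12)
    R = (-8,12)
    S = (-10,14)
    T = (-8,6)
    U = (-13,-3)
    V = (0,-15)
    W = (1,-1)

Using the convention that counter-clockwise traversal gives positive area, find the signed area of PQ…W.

391.5

Apply the shoelace formula: 2A = Σ (x_i·y_{i+1} − x_{i+1}·y_i), indices taken mod 8.
Cross-terms: 135, 276, 8, 52, 102, 195, 15, 0  ⇒  Σ = 783
Signed area = Σ/2 = 391.5 (positive ⇒ counter-clockwise traversal).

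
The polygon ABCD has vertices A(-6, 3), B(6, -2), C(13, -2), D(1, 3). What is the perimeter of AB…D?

40

|AB| = √((12)² + (-5)²) = √169 = 13
|BC| = √((7)² + (0)²) = √49 = 7
|CD| = √((-12)² + (5)²) = √169 = 13
|DA| = √((-7)² + (0)²) = √49 = 7
Perimeter = 13 + 7 + 13 + 7 = 40.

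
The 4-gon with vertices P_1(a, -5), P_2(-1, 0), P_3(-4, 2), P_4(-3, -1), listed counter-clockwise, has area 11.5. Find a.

5

Write out the shoelace sum; only the two edges meeting at P_1 involve a:
2·Area = [((-3)·(-5) − a·(-1)) + (a·0 − (-1)·(-5))] + 8
       = 1·a + 18 = 23
⇒ a = 5.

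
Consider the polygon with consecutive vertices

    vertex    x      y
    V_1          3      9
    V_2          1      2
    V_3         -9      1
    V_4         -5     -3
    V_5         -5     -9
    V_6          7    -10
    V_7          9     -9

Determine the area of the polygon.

163

V_1→V_2: (3)(2) − (1)(9) = -3
V_2→V_3: (1)(1) − (-9)(2) = 19
V_3→V_4: (-9)(-3) − (-5)(1) = 32
V_4→V_5: (-5)(-9) − (-5)(-3) = 30
V_5→V_6: (-5)(-10) − (7)(-9) = 113
V_6→V_7: (7)(-9) − (9)(-10) = 27
V_7→V_1: (9)(9) − (3)(-9) = 108
Σ = 326
Area = |Σ|/2 = 163.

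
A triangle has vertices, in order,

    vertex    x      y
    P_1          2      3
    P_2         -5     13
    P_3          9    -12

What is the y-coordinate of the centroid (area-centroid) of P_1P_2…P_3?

4/3

Apply the surveyor's formula. First the cross-terms c_i = x_i·y_{i+1} − x_{i+1}·y_i:
  41, -57, 51  ⇒  2A = 35, A = 17.5.
Then Σ (y_i + y_{i+1})·c_i = 140, so ȳ = 140 / (6·17.5) = 4/3.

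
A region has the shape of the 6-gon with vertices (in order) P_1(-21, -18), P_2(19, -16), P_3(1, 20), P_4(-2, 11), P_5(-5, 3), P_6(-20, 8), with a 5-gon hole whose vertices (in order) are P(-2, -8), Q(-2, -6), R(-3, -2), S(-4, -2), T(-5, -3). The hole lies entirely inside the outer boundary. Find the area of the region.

Outer boundary:
Σ = (678) + (396) + (51) + (49) + (20) + (528) = 1722
Area = |Σ|/2 = 861.
Hole:
Apply the shoelace (surveyor's) formula: 2A = Σ (x_i·y_{i+1} − x_{i+1}·y_i), indices taken mod 5.
P→Q: (-2)(-6) − (-2)(-8) = -4
Q→R: (-2)(-2) − (-3)(-6) = -14
R→S: (-3)(-2) − (-4)(-2) = -2
S→T: (-4)(-3) − (-5)(-2) = 2
T→P: (-5)(-8) − (-2)(-3) = 34
Σ = 16
Area = |Σ|/2 = 8.
Net area = 861 − 8 = 853.

853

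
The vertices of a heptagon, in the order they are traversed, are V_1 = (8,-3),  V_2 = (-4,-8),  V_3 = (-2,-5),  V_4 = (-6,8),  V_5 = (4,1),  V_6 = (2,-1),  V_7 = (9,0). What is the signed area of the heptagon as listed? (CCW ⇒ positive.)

-90

Apply the surveyor's formula: 2A = Σ (x_i·y_{i+1} − x_{i+1}·y_i), indices taken mod 7.
Σ = (-76) + (4) + (-46) + (-38) + (-6) + (9) + (-27) = -180
Signed area = Σ/2 = -90 (negative ⇒ clockwise traversal).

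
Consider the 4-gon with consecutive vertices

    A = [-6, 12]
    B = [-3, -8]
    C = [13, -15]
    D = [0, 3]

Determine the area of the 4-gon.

145

Σ = (84) + (149) + (39) + (18) = 290
Area = |Σ|/2 = 145.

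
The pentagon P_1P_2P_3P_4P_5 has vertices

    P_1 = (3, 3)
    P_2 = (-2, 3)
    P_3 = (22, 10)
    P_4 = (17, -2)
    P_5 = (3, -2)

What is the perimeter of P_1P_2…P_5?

62

|P_1P_2| = √((-5)² + (0)²) = √25 = 5
|P_2P_3| = √((24)² + (7)²) = √625 = 25
|P_3P_4| = √((-5)² + (-12)²) = √169 = 13
|P_4P_5| = √((-14)² + (0)²) = √196 = 14
|P_5P_1| = √((0)² + (5)²) = √25 = 5
Perimeter = 5 + 25 + 13 + 14 + 5 = 62.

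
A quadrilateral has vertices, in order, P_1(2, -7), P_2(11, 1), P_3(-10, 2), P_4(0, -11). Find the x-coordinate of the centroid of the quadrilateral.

Apply the shoelace (surveyor's) formula. First the cross-terms c_i = x_i·y_{i+1} − x_{i+1}·y_i:
  79, 32, 110, 22  ⇒  2A = 243, A = 121.5.
Then Σ (x_i + x_{i+1})·c_i = 3, so x̄ = 3 / (6·121.5) = 1/243.

1/243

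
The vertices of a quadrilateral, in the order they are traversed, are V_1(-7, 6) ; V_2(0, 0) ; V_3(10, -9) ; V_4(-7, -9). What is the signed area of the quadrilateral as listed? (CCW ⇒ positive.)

Apply the shoelace (surveyor's) formula: 2A = Σ (x_i·y_{i+1} − x_{i+1}·y_i), indices taken mod 4.
V_1→V_2: (-7)(0) − (0)(6) = 0
V_2→V_3: (0)(-9) − (10)(0) = 0
V_3→V_4: (10)(-9) − (-7)(-9) = -153
V_4→V_1: (-7)(6) − (-7)(-9) = -105
Σ = -258
Signed area = Σ/2 = -129 (negative ⇒ clockwise traversal).

-129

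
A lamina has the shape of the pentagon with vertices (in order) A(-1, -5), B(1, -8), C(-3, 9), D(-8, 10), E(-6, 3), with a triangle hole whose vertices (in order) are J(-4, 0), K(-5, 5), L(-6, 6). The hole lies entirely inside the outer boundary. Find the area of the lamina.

52.5

Outer boundary:
Apply the shoelace (surveyor's) formula: 2A = Σ (x_i·y_{i+1} − x_{i+1}·y_i), indices taken mod 5.
Σ = (13) + (-15) + (42) + (36) + (33) = 109
Area = |Σ|/2 = 54.5.
Hole:
Σ = (-20) + (0) + (24) = 4
Area = |Σ|/2 = 2.
Net area = 54.5 − 2 = 52.5.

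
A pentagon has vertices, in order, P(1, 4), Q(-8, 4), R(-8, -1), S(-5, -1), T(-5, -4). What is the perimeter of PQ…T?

|PQ| = √((-9)² + (0)²) = √81 = 9
|QR| = √((0)² + (-5)²) = √25 = 5
|RS| = √((3)² + (0)²) = √9 = 3
|ST| = √((0)² + (-3)²) = √9 = 3
|TP| = √((6)² + (8)²) = √100 = 10
Perimeter = 9 + 5 + 3 + 3 + 10 = 30.

30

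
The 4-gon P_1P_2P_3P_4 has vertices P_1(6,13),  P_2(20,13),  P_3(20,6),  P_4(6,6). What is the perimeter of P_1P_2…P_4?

42

|P_1P_2| = √((14)² + (0)²) = √196 = 14
|P_2P_3| = √((0)² + (-7)²) = √49 = 7
|P_3P_4| = √((-14)² + (0)²) = √196 = 14
|P_4P_1| = √((0)² + (7)²) = √49 = 7
Perimeter = 14 + 7 + 14 + 7 = 42.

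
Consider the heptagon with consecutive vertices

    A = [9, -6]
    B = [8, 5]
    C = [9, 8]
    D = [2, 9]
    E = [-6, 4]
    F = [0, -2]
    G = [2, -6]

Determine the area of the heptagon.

Apply the surveyor's formula: 2A = Σ (x_i·y_{i+1} − x_{i+1}·y_i), indices taken mod 7.
Σ = (93) + (19) + (65) + (62) + (12) + (4) + (42) = 297
Area = |Σ|/2 = 148.5.

148.5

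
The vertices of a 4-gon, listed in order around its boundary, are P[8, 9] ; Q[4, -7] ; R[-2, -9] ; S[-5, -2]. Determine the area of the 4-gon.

106

Apply the surveyor's formula: 2A = Σ (x_i·y_{i+1} − x_{i+1}·y_i), indices taken mod 4.
P→Q: (8)(-7) − (4)(9) = -92
Q→R: (4)(-9) − (-2)(-7) = -50
R→S: (-2)(-2) − (-5)(-9) = -41
S→P: (-5)(9) − (8)(-2) = -29
Σ = -212
Area = |Σ|/2 = 106.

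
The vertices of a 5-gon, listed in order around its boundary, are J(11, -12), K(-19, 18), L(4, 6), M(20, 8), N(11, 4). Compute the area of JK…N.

244

Apply the shoelace (surveyor's) formula: 2A = Σ (x_i·y_{i+1} − x_{i+1}·y_i), indices taken mod 5.
Cross-terms: -30, -186, -88, -8, -176  ⇒  Σ = -488
Area = |Σ|/2 = 244.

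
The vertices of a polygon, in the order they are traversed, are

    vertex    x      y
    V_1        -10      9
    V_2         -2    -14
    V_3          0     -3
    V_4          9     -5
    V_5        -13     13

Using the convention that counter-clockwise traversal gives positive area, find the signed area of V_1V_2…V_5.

Σ = (158) + (6) + (27) + (52) + (13) = 256
Signed area = Σ/2 = 128 (positive ⇒ counter-clockwise traversal).

128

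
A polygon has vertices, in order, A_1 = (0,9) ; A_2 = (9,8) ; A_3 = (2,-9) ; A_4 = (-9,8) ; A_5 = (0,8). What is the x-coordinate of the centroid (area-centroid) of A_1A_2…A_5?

Apply the shoelace formula. First the cross-terms c_i = x_i·y_{i+1} − x_{i+1}·y_i:
  -81, -97, -65, -72, 0  ⇒  2A = -315, A = -157.5.
Then Σ (x_i + x_{i+1})·c_i = -693, so x̄ = -693 / (6·(-157.5)) = 11/15.

11/15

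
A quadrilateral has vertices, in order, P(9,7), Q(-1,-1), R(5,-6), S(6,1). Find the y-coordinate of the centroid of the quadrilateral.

Apply the shoelace (surveyor's) formula. First the cross-terms c_i = x_i·y_{i+1} − x_{i+1}·y_i:
  -2, 11, 41, 33  ⇒  2A = 83, A = 41.5.
Then Σ (y_i + y_{i+1})·c_i = -30, so ȳ = -30 / (6·41.5) = -10/83.

-10/83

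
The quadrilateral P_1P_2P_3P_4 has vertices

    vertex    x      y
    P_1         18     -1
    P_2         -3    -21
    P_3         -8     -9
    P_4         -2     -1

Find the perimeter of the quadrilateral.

|P_1P_2| = √((-21)² + (-20)²) = √841 = 29
|P_2P_3| = √((-5)² + (12)²) = √169 = 13
|P_3P_4| = √((6)² + (8)²) = √100 = 10
|P_4P_1| = √((20)² + (0)²) = √400 = 20
Perimeter = 29 + 13 + 10 + 20 = 72.

72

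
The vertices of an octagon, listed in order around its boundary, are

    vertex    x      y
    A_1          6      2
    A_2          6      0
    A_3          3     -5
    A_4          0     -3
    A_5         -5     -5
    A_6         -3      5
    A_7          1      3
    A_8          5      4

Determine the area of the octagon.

Cross-terms: -12, -30, -9, -15, -40, -14, -11, -14  ⇒  Σ = -145
Area = |Σ|/2 = 72.5.

72.5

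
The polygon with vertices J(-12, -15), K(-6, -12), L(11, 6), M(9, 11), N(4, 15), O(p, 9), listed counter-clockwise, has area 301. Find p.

-5

Write out the shoelace sum; only the two edges meeting at O involve p:
2·Area = [(4·9 − p·15) + (p·(-15) − (-12)·9)] + 308
       = -30·p + 452 = 602
⇒ p = -5.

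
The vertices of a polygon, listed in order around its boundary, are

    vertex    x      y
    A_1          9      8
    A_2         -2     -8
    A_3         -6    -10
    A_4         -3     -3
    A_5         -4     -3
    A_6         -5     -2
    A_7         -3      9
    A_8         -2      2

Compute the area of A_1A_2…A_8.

89.5

Apply the surveyor's formula: 2A = Σ (x_i·y_{i+1} − x_{i+1}·y_i), indices taken mod 8.
Σ = (-56) + (-28) + (-12) + (-3) + (-7) + (-51) + (12) + (-34) = -179
Area = |Σ|/2 = 89.5.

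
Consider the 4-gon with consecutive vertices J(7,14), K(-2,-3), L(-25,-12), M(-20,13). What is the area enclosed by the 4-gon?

Apply the shoelace formula: 2A = Σ (x_i·y_{i+1} − x_{i+1}·y_i), indices taken mod 4.
Cross-terms: 7, -51, -565, -371  ⇒  Σ = -980
Area = |Σ|/2 = 490.

490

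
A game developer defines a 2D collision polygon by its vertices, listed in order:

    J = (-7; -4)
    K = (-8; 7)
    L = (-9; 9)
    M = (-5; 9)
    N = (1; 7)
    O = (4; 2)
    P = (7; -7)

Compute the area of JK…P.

157.5

Apply the surveyor's formula: 2A = Σ (x_i·y_{i+1} − x_{i+1}·y_i), indices taken mod 7.
Cross-terms: -81, -9, -36, -44, -26, -42, -77  ⇒  Σ = -315
Area = |Σ|/2 = 157.5.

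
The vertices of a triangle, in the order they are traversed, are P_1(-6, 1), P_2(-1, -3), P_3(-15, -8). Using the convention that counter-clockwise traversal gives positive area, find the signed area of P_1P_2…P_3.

-40.5

Σ = (19) + (-37) + (-63) = -81
Signed area = Σ/2 = -40.5 (negative ⇒ clockwise traversal).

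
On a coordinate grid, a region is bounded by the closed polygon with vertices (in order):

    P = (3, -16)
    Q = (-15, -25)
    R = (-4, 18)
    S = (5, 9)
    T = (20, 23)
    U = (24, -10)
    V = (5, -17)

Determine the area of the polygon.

1007.5

Cross-terms: -315, -370, -126, -65, -752, -358, -29  ⇒  Σ = -2015
Area = |Σ|/2 = 1007.5.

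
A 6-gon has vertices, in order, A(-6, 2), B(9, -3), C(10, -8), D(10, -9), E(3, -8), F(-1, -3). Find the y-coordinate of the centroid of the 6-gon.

Apply the surveyor's formula. First the cross-terms c_i = x_i·y_{i+1} − x_{i+1}·y_i:
  0, -42, -10, -53, -17, -20  ⇒  2A = -142, A = -71.
Then Σ (y_i + y_{i+1})·c_i = 1740, so ȳ = 1740 / (6·(-71)) = -290/71.

-290/71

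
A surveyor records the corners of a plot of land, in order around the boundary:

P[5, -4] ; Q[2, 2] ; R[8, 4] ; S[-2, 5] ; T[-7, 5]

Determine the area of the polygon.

43

Σ = (18) + (-8) + (48) + (25) + (3) = 86
Area = |Σ|/2 = 43.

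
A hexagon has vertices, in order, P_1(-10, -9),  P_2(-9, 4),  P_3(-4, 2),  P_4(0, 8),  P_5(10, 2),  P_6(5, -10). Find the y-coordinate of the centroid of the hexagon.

-74/35

Apply the surveyor's formula. First the cross-terms c_i = x_i·y_{i+1} − x_{i+1}·y_i:
  -121, -2, -32, -80, -110, -145  ⇒  2A = -490, A = -245.
Then Σ (y_i + y_{i+1})·c_i = 3108, so ȳ = 3108 / (6·(-245)) = -74/35.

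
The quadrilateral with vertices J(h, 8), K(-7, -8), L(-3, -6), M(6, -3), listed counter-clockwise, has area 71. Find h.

The doubled signed area Σ (x_i y_{i+1} − x_{i+1} y_i) is linear in h.
With h=0 it equals 167; the coefficient of h is -5 (from the two edges through J).
So -5·h + 167 = 2·71 = 142 ⇒ h = 5.

5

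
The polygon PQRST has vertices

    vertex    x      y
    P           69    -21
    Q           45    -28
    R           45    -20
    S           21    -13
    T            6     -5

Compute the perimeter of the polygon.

|PQ| = √((-24)² + (-7)²) = √625 = 25
|QR| = √((0)² + (8)²) = √64 = 8
|RS| = √((-24)² + (7)²) = √625 = 25
|ST| = √((-15)² + (8)²) = √289 = 17
|TP| = √((63)² + (-16)²) = √4225 = 65
Perimeter = 25 + 8 + 25 + 17 + 65 = 140.

140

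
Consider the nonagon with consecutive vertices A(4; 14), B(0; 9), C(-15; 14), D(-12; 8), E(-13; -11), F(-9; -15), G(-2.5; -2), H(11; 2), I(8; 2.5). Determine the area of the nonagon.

Apply the shoelace (surveyor's) formula: 2A = Σ (x_i·y_{i+1} − x_{i+1}·y_i), indices taken mod 9.
Σ = (36) + (135) + (48) + (236) + (96) + (-19.5) + (17) + (11.5) + (102) = 662
Area = |Σ|/2 = 331.

331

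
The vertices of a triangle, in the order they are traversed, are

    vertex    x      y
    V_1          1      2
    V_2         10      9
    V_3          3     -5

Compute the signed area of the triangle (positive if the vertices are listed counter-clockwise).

-38.5

Apply the shoelace formula: 2A = Σ (x_i·y_{i+1} − x_{i+1}·y_i), indices taken mod 3.
V_1→V_2: (1)(9) − (10)(2) = -11
V_2→V_3: (10)(-5) − (3)(9) = -77
V_3→V_1: (3)(2) − (1)(-5) = 11
Σ = -77
Signed area = Σ/2 = -38.5 (negative ⇒ clockwise traversal).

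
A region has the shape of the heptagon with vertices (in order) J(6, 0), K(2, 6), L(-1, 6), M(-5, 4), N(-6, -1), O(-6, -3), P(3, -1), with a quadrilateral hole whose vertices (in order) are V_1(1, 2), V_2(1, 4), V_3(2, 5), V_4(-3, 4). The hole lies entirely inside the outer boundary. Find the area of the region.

Outer boundary:
Apply the shoelace formula: 2A = Σ (x_i·y_{i+1} − x_{i+1}·y_i), indices taken mod 7.
Cross-terms: 36, 18, 26, 29, 12, 15, 6  ⇒  Σ = 142
Area = |Σ|/2 = 71.
Hole:
Apply the shoelace (surveyor's) formula: 2A = Σ (x_i·y_{i+1} − x_{i+1}·y_i), indices taken mod 4.
Σ = (2) + (-3) + (23) + (-10) = 12
Area = |Σ|/2 = 6.
Net area = 71 − 6 = 65.

65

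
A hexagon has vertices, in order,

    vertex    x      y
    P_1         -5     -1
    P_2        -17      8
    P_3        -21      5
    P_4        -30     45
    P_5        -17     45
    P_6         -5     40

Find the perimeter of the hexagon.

128

|P_1P_2| = √((-12)² + (9)²) = √225 = 15
|P_2P_3| = √((-4)² + (-3)²) = √25 = 5
|P_3P_4| = √((-9)² + (40)²) = √1681 = 41
|P_4P_5| = √((13)² + (0)²) = √169 = 13
|P_5P_6| = √((12)² + (-5)²) = √169 = 13
|P_6P_1| = √((0)² + (-41)²) = √1681 = 41
Perimeter = 15 + 5 + 41 + 13 + 13 + 41 = 128.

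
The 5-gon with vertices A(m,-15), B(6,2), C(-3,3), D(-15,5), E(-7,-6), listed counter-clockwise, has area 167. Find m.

Write out the shoelace sum; only the two edges meeting at A involve m:
2·Area = [((-7)·(-15) − m·(-6)) + (m·2 − 6·(-15))] + 179
       = 8·m + 374 = 334
⇒ m = -5.

-5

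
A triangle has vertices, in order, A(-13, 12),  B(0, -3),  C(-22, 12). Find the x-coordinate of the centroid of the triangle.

-35/3

Apply the shoelace formula. First the cross-terms c_i = x_i·y_{i+1} − x_{i+1}·y_i:
  39, -66, -108  ⇒  2A = -135, A = -67.5.
Then Σ (x_i + x_{i+1})·c_i = 4725, so x̄ = 4725 / (6·(-67.5)) = -35/3.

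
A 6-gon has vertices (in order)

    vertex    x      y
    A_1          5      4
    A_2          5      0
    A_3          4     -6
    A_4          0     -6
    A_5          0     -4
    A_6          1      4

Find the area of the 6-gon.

43

Σ = (-20) + (-30) + (-24) + (0) + (4) + (-16) = -86
Area = |Σ|/2 = 43.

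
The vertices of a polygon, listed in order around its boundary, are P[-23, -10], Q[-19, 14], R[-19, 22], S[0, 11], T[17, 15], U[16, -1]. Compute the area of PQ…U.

750

Σ = (-512) + (-152) + (-209) + (-187) + (-257) + (-183) = -1500
Area = |Σ|/2 = 750.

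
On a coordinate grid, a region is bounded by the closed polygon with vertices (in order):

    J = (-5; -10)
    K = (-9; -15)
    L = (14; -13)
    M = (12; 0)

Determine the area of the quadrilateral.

174

Apply the shoelace formula: 2A = Σ (x_i·y_{i+1} − x_{i+1}·y_i), indices taken mod 4.
Cross-terms: -15, 327, 156, -120  ⇒  Σ = 348
Area = |Σ|/2 = 174.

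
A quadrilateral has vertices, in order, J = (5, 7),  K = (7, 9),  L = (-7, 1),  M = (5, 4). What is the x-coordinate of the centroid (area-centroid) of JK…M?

7/6

Apply the shoelace formula. First the cross-terms c_i = x_i·y_{i+1} − x_{i+1}·y_i:
  -4, 70, -33, 15  ⇒  2A = 48, A = 24.
Then Σ (x_i + x_{i+1})·c_i = 168, so x̄ = 168 / (6·24) = 7/6.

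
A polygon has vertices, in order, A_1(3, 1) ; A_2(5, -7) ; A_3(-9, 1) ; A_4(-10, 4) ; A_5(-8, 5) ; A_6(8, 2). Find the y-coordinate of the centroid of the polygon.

29/91

Apply the shoelace (surveyor's) formula. First the cross-terms c_i = x_i·y_{i+1} − x_{i+1}·y_i:
  -26, -58, -26, -18, -56, 2  ⇒  2A = -182, A = -91.
Then Σ (y_i + y_{i+1})·c_i = -174, so ȳ = -174 / (6·(-91)) = 29/91.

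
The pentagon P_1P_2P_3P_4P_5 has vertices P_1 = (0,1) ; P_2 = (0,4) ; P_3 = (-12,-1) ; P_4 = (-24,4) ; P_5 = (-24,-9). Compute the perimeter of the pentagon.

|P_1P_2| = √((0)² + (3)²) = √9 = 3
|P_2P_3| = √((-12)² + (-5)²) = √169 = 13
|P_3P_4| = √((-12)² + (5)²) = √169 = 13
|P_4P_5| = √((0)² + (-13)²) = √169 = 13
|P_5P_1| = √((24)² + (10)²) = √676 = 26
Perimeter = 3 + 13 + 13 + 13 + 26 = 68.

68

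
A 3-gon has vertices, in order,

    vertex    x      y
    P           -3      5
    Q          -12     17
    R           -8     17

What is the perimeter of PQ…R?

|PQ| = √((-9)² + (12)²) = √225 = 15
|QR| = √((4)² + (0)²) = √16 = 4
|RP| = √((5)² + (-12)²) = √169 = 13
Perimeter = 15 + 4 + 13 = 32.

32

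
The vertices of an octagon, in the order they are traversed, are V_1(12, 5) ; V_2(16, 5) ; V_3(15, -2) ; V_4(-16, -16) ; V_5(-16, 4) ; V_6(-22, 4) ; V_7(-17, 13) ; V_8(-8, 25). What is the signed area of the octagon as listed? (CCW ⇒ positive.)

Apply Gauss's area formula: 2A = Σ (x_i·y_{i+1} − x_{i+1}·y_i), indices taken mod 8.
Σ = (-20) + (-107) + (-272) + (-320) + (24) + (-218) + (-321) + (-340) = -1574
Signed area = Σ/2 = -787 (negative ⇒ clockwise traversal).

-787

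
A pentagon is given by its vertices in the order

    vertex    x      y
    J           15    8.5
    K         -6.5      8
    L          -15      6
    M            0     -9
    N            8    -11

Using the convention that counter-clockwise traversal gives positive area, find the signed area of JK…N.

Apply the surveyor's formula: 2A = Σ (x_i·y_{i+1} − x_{i+1}·y_i), indices taken mod 5.
Cross-terms: 175.25, 81, 135, 72, 233  ⇒  Σ = 696.25
Signed area = Σ/2 = 348.125 (positive ⇒ counter-clockwise traversal).

348.125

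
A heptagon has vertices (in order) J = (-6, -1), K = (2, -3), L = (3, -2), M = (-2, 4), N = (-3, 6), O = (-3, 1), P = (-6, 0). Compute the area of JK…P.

30

Apply the surveyor's formula: 2A = Σ (x_i·y_{i+1} − x_{i+1}·y_i), indices taken mod 7.
Cross-terms: 20, 5, 8, 0, 15, 6, 6  ⇒  Σ = 60
Area = |Σ|/2 = 30.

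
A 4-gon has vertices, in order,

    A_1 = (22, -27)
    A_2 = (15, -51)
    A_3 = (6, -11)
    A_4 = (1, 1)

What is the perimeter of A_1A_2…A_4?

114

|A_1A_2| = √((-7)² + (-24)²) = √625 = 25
|A_2A_3| = √((-9)² + (40)²) = √1681 = 41
|A_3A_4| = √((-5)² + (12)²) = √169 = 13
|A_4A_1| = √((21)² + (-28)²) = √1225 = 35
Perimeter = 25 + 41 + 13 + 35 = 114.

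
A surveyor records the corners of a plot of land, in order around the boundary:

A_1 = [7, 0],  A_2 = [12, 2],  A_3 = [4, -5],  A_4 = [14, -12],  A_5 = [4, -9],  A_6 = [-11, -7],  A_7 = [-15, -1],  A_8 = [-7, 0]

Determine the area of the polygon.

Apply the surveyor's formula: 2A = Σ (x_i·y_{i+1} − x_{i+1}·y_i), indices taken mod 8.
Cross-terms: 14, -68, 22, -78, -127, -94, -7, 0  ⇒  Σ = -338
Area = |Σ|/2 = 169.

169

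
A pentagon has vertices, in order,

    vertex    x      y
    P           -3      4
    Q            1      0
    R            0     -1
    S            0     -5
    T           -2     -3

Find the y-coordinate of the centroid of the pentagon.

-0.5

Apply the shoelace (surveyor's) formula. First the cross-terms c_i = x_i·y_{i+1} − x_{i+1}·y_i:
  -4, -1, 0, -10, -17  ⇒  2A = -32, A = -16.
Then Σ (y_i + y_{i+1})·c_i = 48, so ȳ = 48 / (6·(-16)) = -0.5.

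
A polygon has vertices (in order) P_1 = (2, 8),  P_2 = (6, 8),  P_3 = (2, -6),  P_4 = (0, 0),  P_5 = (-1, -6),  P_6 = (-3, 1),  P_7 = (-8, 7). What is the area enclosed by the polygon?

97

Apply the surveyor's formula: 2A = Σ (x_i·y_{i+1} − x_{i+1}·y_i), indices taken mod 7.
P_1→P_2: (2)(8) − (6)(8) = -32
P_2→P_3: (6)(-6) − (2)(8) = -52
P_3→P_4: (2)(0) − (0)(-6) = 0
P_4→P_5: (0)(-6) − (-1)(0) = 0
P_5→P_6: (-1)(1) − (-3)(-6) = -19
P_6→P_7: (-3)(7) − (-8)(1) = -13
P_7→P_1: (-8)(8) − (2)(7) = -78
Σ = -194
Area = |Σ|/2 = 97.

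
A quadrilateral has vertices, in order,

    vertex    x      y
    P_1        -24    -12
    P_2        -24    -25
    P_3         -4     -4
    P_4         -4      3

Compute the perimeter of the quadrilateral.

74

|P_1P_2| = √((0)² + (-13)²) = √169 = 13
|P_2P_3| = √((20)² + (21)²) = √841 = 29
|P_3P_4| = √((0)² + (7)²) = √49 = 7
|P_4P_1| = √((-20)² + (-15)²) = √625 = 25
Perimeter = 13 + 29 + 7 + 25 = 74.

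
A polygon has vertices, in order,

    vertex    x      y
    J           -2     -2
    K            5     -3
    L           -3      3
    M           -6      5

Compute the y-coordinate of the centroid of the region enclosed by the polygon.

Apply the shoelace (surveyor's) formula. First the cross-terms c_i = x_i·y_{i+1} − x_{i+1}·y_i:
  16, 6, 3, 22  ⇒  2A = 47, A = 23.5.
Then Σ (y_i + y_{i+1})·c_i = 10, so ȳ = 10 / (6·23.5) = 10/141.

10/141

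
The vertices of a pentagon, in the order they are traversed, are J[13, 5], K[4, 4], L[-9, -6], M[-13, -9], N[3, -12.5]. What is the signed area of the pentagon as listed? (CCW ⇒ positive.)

Apply the surveyor's formula: 2A = Σ (x_i·y_{i+1} − x_{i+1}·y_i), indices taken mod 5.
Σ = (32) + (12) + (3) + (189.5) + (177.5) = 414
Signed area = Σ/2 = 207 (positive ⇒ counter-clockwise traversal).

207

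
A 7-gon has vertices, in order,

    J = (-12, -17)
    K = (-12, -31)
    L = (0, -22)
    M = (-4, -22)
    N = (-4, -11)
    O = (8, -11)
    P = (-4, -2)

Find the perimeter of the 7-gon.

88

|JK| = √((0)² + (-14)²) = √196 = 14
|KL| = √((12)² + (9)²) = √225 = 15
|LM| = √((-4)² + (0)²) = √16 = 4
|MN| = √((0)² + (11)²) = √121 = 11
|NO| = √((12)² + (0)²) = √144 = 12
|OP| = √((-12)² + (9)²) = √225 = 15
|PJ| = √((-8)² + (-15)²) = √289 = 17
Perimeter = 14 + 15 + 4 + 11 + 12 + 15 + 17 = 88.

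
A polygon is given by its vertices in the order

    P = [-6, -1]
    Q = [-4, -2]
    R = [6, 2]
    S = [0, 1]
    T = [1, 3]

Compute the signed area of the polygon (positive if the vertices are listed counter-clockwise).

17

Apply the surveyor's formula: 2A = Σ (x_i·y_{i+1} − x_{i+1}·y_i), indices taken mod 5.
Cross-terms: 8, 4, 6, -1, 17  ⇒  Σ = 34
Signed area = Σ/2 = 17 (positive ⇒ counter-clockwise traversal).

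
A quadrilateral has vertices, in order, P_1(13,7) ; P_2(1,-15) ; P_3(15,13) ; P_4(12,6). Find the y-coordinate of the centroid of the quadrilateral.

0.5

Apply the shoelace formula. First the cross-terms c_i = x_i·y_{i+1} − x_{i+1}·y_i:
  -202, 238, -66, 6  ⇒  2A = -24, A = -12.
Then Σ (y_i + y_{i+1})·c_i = -36, so ȳ = -36 / (6·(-12)) = 0.5.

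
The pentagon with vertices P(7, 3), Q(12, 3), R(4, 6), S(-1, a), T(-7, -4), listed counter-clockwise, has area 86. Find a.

The doubled signed area Σ (x_i y_{i+1} − x_{i+1} y_i) is linear in a.
With a=0 it equals 62; the coefficient of a is 11 (from the two edges through S).
So 11·a + 62 = 2·86 = 172 ⇒ a = 10.

10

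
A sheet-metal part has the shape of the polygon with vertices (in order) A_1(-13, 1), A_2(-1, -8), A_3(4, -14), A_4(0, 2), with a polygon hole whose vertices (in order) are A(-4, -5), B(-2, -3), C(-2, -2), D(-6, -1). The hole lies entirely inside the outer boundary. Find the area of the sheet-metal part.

Outer boundary:
Apply Gauss's area formula: 2A = Σ (x_i·y_{i+1} − x_{i+1}·y_i), indices taken mod 4.
Σ = (105) + (46) + (8) + (26) = 185
Area = |Σ|/2 = 92.5.
Hole:
Apply the shoelace (surveyor's) formula: 2A = Σ (x_i·y_{i+1} − x_{i+1}·y_i), indices taken mod 4.
A→B: (-4)(-3) − (-2)(-5) = 2
B→C: (-2)(-2) − (-2)(-3) = -2
C→D: (-2)(-1) − (-6)(-2) = -10
D→A: (-6)(-5) − (-4)(-1) = 26
Σ = 16
Area = |Σ|/2 = 8.
Net area = 92.5 − 8 = 84.5.

84.5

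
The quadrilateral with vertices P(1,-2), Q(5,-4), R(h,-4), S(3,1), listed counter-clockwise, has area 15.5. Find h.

8

Write out the shoelace sum; only the two edges meeting at R involve h:
2·Area = [(5·(-4) − h·(-4)) + (h·1 − 3·(-4))] + -1
       = 5·h + -9 = 31
⇒ h = 8.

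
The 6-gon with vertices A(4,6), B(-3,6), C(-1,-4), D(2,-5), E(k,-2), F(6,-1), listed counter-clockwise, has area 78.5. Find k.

9

The doubled signed area Σ (x_i y_{i+1} − x_{i+1} y_i) is linear in k.
With k=0 it equals 121; the coefficient of k is 4 (from the two edges through E).
So 4·k + 121 = 2·78.5 = 157 ⇒ k = 9.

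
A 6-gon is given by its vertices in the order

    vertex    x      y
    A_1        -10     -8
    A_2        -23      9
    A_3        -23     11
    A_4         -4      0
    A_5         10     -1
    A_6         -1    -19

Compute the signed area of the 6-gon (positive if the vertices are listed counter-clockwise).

Apply the shoelace (surveyor's) formula: 2A = Σ (x_i·y_{i+1} − x_{i+1}·y_i), indices taken mod 6.
A_1→A_2: (-10)(9) − (-23)(-8) = -274
A_2→A_3: (-23)(11) − (-23)(9) = -46
A_3→A_4: (-23)(0) − (-4)(11) = 44
A_4→A_5: (-4)(-1) − (10)(0) = 4
A_5→A_6: (10)(-19) − (-1)(-1) = -191
A_6→A_1: (-1)(-8) − (-10)(-19) = -182
Σ = -645
Signed area = Σ/2 = -322.5 (negative ⇒ clockwise traversal).

-322.5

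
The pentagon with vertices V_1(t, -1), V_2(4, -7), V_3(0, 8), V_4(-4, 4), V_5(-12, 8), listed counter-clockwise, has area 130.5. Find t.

-11

Write out the shoelace sum; only the two edges meeting at V_1 involve t:
2·Area = [((-12)·(-1) − t·8) + (t·(-7) − 4·(-1))] + 80
       = -15·t + 96 = 261
⇒ t = -11.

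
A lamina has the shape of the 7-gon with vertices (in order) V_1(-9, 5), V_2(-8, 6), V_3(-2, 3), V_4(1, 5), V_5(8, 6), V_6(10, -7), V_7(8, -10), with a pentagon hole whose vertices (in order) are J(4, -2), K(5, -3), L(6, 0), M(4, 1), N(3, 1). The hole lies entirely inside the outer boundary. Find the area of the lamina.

135

Outer boundary:
V_1→V_2: (-9)(6) − (-8)(5) = -14
V_2→V_3: (-8)(3) − (-2)(6) = -12
V_3→V_4: (-2)(5) − (1)(3) = -13
V_4→V_5: (1)(6) − (8)(5) = -34
V_5→V_6: (8)(-7) − (10)(6) = -116
V_6→V_7: (10)(-10) − (8)(-7) = -44
V_7→V_1: (8)(5) − (-9)(-10) = -50
Σ = -283
Area = |Σ|/2 = 141.5.
Hole:
Apply the shoelace (surveyor's) formula: 2A = Σ (x_i·y_{i+1} − x_{i+1}·y_i), indices taken mod 5.
Σ = (-2) + (18) + (6) + (1) + (-10) = 13
Area = |Σ|/2 = 6.5.
Net area = 141.5 − 6.5 = 135.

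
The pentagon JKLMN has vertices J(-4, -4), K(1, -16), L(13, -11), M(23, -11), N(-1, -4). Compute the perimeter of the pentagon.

64

|JK| = √((5)² + (-12)²) = √169 = 13
|KL| = √((12)² + (5)²) = √169 = 13
|LM| = √((10)² + (0)²) = √100 = 10
|MN| = √((-24)² + (7)²) = √625 = 25
|NJ| = √((-3)² + (0)²) = √9 = 3
Perimeter = 13 + 13 + 10 + 25 + 3 = 64.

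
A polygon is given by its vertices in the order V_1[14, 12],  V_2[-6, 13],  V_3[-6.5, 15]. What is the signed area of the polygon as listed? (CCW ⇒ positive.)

-19.75

Apply the surveyor's formula: 2A = Σ (x_i·y_{i+1} − x_{i+1}·y_i), indices taken mod 3.
Σ = (254) + (-5.5) + (-288) = -39.5
Signed area = Σ/2 = -19.75 (negative ⇒ clockwise traversal).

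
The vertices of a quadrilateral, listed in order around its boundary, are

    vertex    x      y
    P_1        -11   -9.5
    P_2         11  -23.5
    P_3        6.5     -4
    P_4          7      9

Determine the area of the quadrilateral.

Σ = (363) + (108.75) + (86.5) + (32.5) = 590.75
Area = |Σ|/2 = 295.375.

295.375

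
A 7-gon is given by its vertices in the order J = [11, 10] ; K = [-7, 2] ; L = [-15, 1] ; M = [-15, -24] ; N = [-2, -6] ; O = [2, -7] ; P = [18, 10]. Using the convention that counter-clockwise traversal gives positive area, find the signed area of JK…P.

Σ = (92) + (23) + (375) + (42) + (26) + (146) + (70) = 774
Signed area = Σ/2 = 387 (positive ⇒ counter-clockwise traversal).

387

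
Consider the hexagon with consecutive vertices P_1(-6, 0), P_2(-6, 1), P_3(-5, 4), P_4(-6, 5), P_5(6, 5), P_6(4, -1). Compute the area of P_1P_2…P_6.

59

P_1→P_2: (-6)(1) − (-6)(0) = -6
P_2→P_3: (-6)(4) − (-5)(1) = -19
P_3→P_4: (-5)(5) − (-6)(4) = -1
P_4→P_5: (-6)(5) − (6)(5) = -60
P_5→P_6: (6)(-1) − (4)(5) = -26
P_6→P_1: (4)(0) − (-6)(-1) = -6
Σ = -118
Area = |Σ|/2 = 59.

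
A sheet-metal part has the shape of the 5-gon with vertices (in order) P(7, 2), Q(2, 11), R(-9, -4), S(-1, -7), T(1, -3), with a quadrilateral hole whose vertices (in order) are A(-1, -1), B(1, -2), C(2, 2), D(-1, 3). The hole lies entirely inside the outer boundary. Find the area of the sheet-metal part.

Outer boundary:
Apply Gauss's area formula: 2A = Σ (x_i·y_{i+1} − x_{i+1}·y_i), indices taken mod 5.
Σ = (73) + (91) + (59) + (10) + (23) = 256
Area = |Σ|/2 = 128.
Hole:
Apply Gauss's area formula: 2A = Σ (x_i·y_{i+1} − x_{i+1}·y_i), indices taken mod 4.
Σ = (3) + (6) + (8) + (4) = 21
Area = |Σ|/2 = 10.5.
Net area = 128 − 10.5 = 117.5.

117.5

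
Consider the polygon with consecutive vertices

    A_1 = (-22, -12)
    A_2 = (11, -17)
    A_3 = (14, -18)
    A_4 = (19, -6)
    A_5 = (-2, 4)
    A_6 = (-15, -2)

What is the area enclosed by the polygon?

534

Apply the shoelace formula: 2A = Σ (x_i·y_{i+1} − x_{i+1}·y_i), indices taken mod 6.
Cross-terms: 506, 40, 258, 64, 64, 136  ⇒  Σ = 1068
Area = |Σ|/2 = 534.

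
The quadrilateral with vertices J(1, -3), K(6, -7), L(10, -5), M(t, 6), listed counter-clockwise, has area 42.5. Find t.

-10

Write out the shoelace sum; only the two edges meeting at M involve t:
2·Area = [(10·6 − t·(-5)) + (t·(-3) − 1·6)] + 51
       = 2·t + 105 = 85
⇒ t = -10.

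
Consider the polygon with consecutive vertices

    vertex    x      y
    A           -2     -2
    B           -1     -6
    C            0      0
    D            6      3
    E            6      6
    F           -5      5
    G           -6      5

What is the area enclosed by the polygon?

57.5

Apply Gauss's area formula: 2A = Σ (x_i·y_{i+1} − x_{i+1}·y_i), indices taken mod 7.
Cross-terms: 10, 0, 0, 18, 60, 5, 22  ⇒  Σ = 115
Area = |Σ|/2 = 57.5.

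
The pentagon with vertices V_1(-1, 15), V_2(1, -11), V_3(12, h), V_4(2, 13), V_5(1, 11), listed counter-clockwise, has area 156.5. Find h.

6

The doubled signed area Σ (x_i y_{i+1} − x_{i+1} y_i) is linear in h.
With h=0 it equals 319; the coefficient of h is -1 (from the two edges through V_3).
So -1·h + 319 = 2·156.5 = 313 ⇒ h = 6.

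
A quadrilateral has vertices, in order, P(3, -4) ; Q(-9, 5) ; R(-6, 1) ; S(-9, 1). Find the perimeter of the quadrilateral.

|PQ| = √((-12)² + (9)²) = √225 = 15
|QR| = √((3)² + (-4)²) = √25 = 5
|RS| = √((-3)² + (0)²) = √9 = 3
|SP| = √((12)² + (-5)²) = √169 = 13
Perimeter = 15 + 5 + 3 + 13 = 36.

36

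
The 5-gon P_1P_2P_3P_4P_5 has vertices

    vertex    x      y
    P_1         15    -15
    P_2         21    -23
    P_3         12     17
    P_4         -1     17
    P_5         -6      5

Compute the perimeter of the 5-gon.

|P_1P_2| = √((6)² + (-8)²) = √100 = 10
|P_2P_3| = √((-9)² + (40)²) = √1681 = 41
|P_3P_4| = √((-13)² + (0)²) = √169 = 13
|P_4P_5| = √((-5)² + (-12)²) = √169 = 13
|P_5P_1| = √((21)² + (-20)²) = √841 = 29
Perimeter = 10 + 41 + 13 + 13 + 29 = 106.

106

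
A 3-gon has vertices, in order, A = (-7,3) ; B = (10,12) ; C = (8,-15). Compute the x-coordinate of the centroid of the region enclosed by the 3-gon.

Apply the surveyor's formula. First the cross-terms c_i = x_i·y_{i+1} − x_{i+1}·y_i:
  -114, -246, -81  ⇒  2A = -441, A = -220.5.
Then Σ (x_i + x_{i+1})·c_i = -4851, so x̄ = -4851 / (6·(-220.5)) = 11/3.

11/3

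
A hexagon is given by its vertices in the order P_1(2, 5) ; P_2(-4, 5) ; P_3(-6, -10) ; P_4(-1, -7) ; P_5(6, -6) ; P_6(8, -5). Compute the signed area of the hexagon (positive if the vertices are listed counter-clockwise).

124

Σ = (30) + (70) + (32) + (48) + (18) + (50) = 248
Signed area = Σ/2 = 124 (positive ⇒ counter-clockwise traversal).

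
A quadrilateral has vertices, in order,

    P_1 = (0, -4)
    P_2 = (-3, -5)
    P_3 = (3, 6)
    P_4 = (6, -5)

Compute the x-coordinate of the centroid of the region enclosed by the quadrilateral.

2.1

Apply Gauss's area formula. First the cross-terms c_i = x_i·y_{i+1} − x_{i+1}·y_i:
  -12, -3, -51, -24  ⇒  2A = -90, A = -45.
Then Σ (x_i + x_{i+1})·c_i = -567, so x̄ = -567 / (6·(-45)) = 2.1.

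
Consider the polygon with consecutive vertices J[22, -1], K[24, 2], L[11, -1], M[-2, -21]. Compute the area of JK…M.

126.5

Apply the surveyor's formula: 2A = Σ (x_i·y_{i+1} − x_{i+1}·y_i), indices taken mod 4.
Σ = (68) + (-46) + (-233) + (464) = 253
Area = |Σ|/2 = 126.5.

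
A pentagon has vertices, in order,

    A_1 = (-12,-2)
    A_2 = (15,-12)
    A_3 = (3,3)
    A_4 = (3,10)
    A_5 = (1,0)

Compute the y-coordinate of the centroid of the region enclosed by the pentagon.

Apply Gauss's area formula. First the cross-terms c_i = x_i·y_{i+1} − x_{i+1}·y_i:
  174, 81, 21, -10, -2  ⇒  2A = 264, A = 132.
Then Σ (y_i + y_{i+1})·c_i = -2988, so ȳ = -2988 / (6·132) = -83/22.

-83/22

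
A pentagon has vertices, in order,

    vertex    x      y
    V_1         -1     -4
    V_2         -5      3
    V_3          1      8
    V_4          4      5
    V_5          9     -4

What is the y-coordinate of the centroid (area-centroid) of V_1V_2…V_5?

Apply the surveyor's formula. First the cross-terms c_i = x_i·y_{i+1} − x_{i+1}·y_i:
  -23, -43, -27, -61, -40  ⇒  2A = -194, A = -97.
Then Σ (y_i + y_{i+1})·c_i = -542, so ȳ = -542 / (6·(-97)) = 271/291.

271/291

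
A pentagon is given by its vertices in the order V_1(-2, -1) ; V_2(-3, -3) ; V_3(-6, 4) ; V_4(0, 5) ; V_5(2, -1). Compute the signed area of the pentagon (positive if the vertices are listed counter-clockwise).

-35.5

Apply the surveyor's formula: 2A = Σ (x_i·y_{i+1} − x_{i+1}·y_i), indices taken mod 5.
Σ = (3) + (-30) + (-30) + (-10) + (-4) = -71
Signed area = Σ/2 = -35.5 (negative ⇒ clockwise traversal).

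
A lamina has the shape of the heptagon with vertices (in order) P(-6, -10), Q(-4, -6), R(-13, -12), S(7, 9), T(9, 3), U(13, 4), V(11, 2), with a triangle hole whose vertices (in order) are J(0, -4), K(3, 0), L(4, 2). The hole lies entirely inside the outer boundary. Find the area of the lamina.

Outer boundary:
Apply the shoelace formula: 2A = Σ (x_i·y_{i+1} − x_{i+1}·y_i), indices taken mod 7.
Σ = (-4) + (-30) + (-33) + (-60) + (-3) + (-18) + (-98) = -246
Area = |Σ|/2 = 123.
Hole:
Apply the surveyor's formula: 2A = Σ (x_i·y_{i+1} − x_{i+1}·y_i), indices taken mod 3.
Σ = (12) + (6) + (-16) = 2
Area = |Σ|/2 = 1.
Net area = 123 − 1 = 122.

122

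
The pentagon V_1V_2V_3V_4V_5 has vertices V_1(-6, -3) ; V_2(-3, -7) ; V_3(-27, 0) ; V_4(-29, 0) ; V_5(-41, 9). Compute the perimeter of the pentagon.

84

|V_1V_2| = √((3)² + (-4)²) = √25 = 5
|V_2V_3| = √((-24)² + (7)²) = √625 = 25
|V_3V_4| = √((-2)² + (0)²) = √4 = 2
|V_4V_5| = √((-12)² + (9)²) = √225 = 15
|V_5V_1| = √((35)² + (-12)²) = √1369 = 37
Perimeter = 5 + 25 + 2 + 15 + 37 = 84.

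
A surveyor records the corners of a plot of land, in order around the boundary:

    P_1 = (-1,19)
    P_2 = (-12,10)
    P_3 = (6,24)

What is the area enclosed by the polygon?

Σ = (218) + (-348) + (138) = 8
Area = |Σ|/2 = 4.

4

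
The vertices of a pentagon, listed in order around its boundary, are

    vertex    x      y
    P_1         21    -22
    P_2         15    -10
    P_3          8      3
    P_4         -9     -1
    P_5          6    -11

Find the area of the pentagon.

234

Σ = (120) + (125) + (19) + (105) + (99) = 468
Area = |Σ|/2 = 234.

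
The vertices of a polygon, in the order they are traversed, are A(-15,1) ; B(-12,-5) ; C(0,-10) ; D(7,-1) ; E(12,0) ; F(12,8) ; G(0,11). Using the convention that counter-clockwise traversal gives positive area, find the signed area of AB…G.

341

Σ = (87) + (120) + (70) + (12) + (96) + (132) + (165) = 682
Signed area = Σ/2 = 341 (positive ⇒ counter-clockwise traversal).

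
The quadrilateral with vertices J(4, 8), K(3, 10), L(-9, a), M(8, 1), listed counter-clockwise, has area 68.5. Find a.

The doubled signed area Σ (x_i y_{i+1} − x_{i+1} y_i) is linear in a.
With a=0 it equals 157; the coefficient of a is -5 (from the two edges through L).
So -5·a + 157 = 2·68.5 = 137 ⇒ a = 4.

4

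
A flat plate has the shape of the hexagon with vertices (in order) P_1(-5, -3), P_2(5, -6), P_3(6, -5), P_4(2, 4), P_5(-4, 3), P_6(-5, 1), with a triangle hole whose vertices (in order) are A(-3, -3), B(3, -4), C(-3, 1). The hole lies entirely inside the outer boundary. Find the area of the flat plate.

Outer boundary:
P_1→P_2: (-5)(-6) − (5)(-3) = 45
P_2→P_3: (5)(-5) − (6)(-6) = 11
P_3→P_4: (6)(4) − (2)(-5) = 34
P_4→P_5: (2)(3) − (-4)(4) = 22
P_5→P_6: (-4)(1) − (-5)(3) = 11
P_6→P_1: (-5)(-3) − (-5)(1) = 20
Σ = 143
Area = |Σ|/2 = 71.5.
Hole:
Apply the shoelace (surveyor's) formula: 2A = Σ (x_i·y_{i+1} − x_{i+1}·y_i), indices taken mod 3.
Σ = (21) + (-9) + (12) = 24
Area = |Σ|/2 = 12.
Net area = 71.5 − 12 = 59.5.

59.5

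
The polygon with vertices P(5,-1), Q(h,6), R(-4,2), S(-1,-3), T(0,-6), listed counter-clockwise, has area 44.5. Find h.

-5

Write out the shoelace sum; only the two edges meeting at Q involve h:
2·Area = [(5·6 − h·(-1)) + (h·2 − (-4)·6)] + 50
       = 3·h + 104 = 89
⇒ h = -5.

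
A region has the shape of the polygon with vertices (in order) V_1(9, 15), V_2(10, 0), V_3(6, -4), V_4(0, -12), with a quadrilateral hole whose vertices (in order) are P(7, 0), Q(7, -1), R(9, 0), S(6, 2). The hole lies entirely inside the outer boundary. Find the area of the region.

74

Outer boundary:
Σ = (-150) + (-40) + (-72) + (108) = -154
Area = |Σ|/2 = 77.
Hole:
Apply the surveyor's formula: 2A = Σ (x_i·y_{i+1} − x_{i+1}·y_i), indices taken mod 4.
P→Q: (7)(-1) − (7)(0) = -7
Q→R: (7)(0) − (9)(-1) = 9
R→S: (9)(2) − (6)(0) = 18
S→P: (6)(0) − (7)(2) = -14
Σ = 6
Area = |Σ|/2 = 3.
Net area = 77 − 3 = 74.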